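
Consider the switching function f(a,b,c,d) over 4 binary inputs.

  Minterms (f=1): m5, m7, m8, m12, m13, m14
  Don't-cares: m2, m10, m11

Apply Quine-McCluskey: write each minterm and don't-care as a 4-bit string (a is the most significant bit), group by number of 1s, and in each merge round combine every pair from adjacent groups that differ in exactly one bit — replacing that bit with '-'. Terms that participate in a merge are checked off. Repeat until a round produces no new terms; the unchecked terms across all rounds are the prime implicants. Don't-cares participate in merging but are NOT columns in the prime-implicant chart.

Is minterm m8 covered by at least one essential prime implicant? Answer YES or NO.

YES

size-2^0 implicants → 0010(✓)  0101(✓)  0111(✓)  1000(✓)  1010(✓)  1011(✓)  1100(✓)  1101(✓)  1110(✓)
size-2^1 implicants → -010  -101  01-1  1-00(✓)  1-10(✓)  10-0(✓)  101-  11-0(✓)  110-
size-2^2 implicants → 1--0
Unchecked terms (primes): -010, -101, 01-1, 1--0, 101-, 110-
Minterm coverage:
  m5 ⊆ -101,01-1
  m7 ⊆ 01-1 [E]
  m8 ⊆ 1--0 [E]
  m12 ⊆ 1--0,110-
  m13 ⊆ -101,110-
  m14 ⊆ 1--0 [E]
E = {01-1, 1--0}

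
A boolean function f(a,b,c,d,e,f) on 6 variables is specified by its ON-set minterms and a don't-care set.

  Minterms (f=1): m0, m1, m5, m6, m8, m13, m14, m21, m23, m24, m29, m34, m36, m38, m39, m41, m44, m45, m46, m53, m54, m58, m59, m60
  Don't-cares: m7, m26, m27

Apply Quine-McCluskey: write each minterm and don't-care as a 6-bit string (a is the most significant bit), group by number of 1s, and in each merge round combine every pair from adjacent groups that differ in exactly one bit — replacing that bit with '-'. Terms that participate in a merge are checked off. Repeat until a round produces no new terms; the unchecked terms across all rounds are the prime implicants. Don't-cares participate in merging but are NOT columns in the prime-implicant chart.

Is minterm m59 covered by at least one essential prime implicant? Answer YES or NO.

YES

size-2^0 implicants → 000000(✓)  000001(✓)  000101(✓)  000110(✓)  000111(✓)  001000(✓)  001101(✓)  001110(✓)  010101(✓)  010111(✓)  011000(✓)  011010(✓)  011011(✓)  011101(✓)  100010(✓)  100100(✓)  100110(✓)  100111(✓)  101001(✓)  101100(✓)  101101(✓)  101110(✓)  110101(✓)  110110(✓)  111010(✓)  111011(✓)  111100(✓)
size-2^1 implicants → -00110(✓)  -00111(✓)  -01101  -01110(✓)  -10101  -11010(✓)  -11011(✓)  0-0101(✓)  0-0111(✓)  0-1000  0-1101(✓)  00-000  00-101(✓)  00-110(✓)  000-01  00000-  0001-1(✓)  00011-(✓)  01-101(✓)  0101-1(✓)  0110-0  01101-(✓)  1-0110  1-1100  10-100(✓)  10-110(✓)  100-10  1001-0(✓)  10011-(✓)  101-01  1011-0(✓)  10110-  11101-(✓)
size-2^2 implicants → -0-110  -0011-  -1101-  0--101  0-01-1  10-1-0
Unchecked terms (primes): -0-110, -0011-, -01101, -10101, -1101-, 0--101, 0-01-1, 0-1000, 00-000, 000-01, 00000-, 0110-0, 1-0110, 1-1100, 10-1-0, 100-10, 101-01, 10110-
Minterm coverage:
  m0 ⊆ 00-000,00000-
  m1 ⊆ 000-01,00000-
  m5 ⊆ 0--101,0-01-1,000-01
  m6 ⊆ -0-110,-0011-
  m8 ⊆ 0-1000,00-000
  m13 ⊆ -01101,0--101
  m14 ⊆ -0-110 [E]
  m21 ⊆ -10101,0--101,0-01-1
  m23 ⊆ 0-01-1 [E]
  m24 ⊆ 0-1000,0110-0
  m29 ⊆ 0--101 [E]
  m34 ⊆ 100-10 [E]
  m36 ⊆ 10-1-0 [E]
  m38 ⊆ -0-110,-0011-,1-0110,10-1-0,100-10
  m39 ⊆ -0011- [E]
  m41 ⊆ 101-01 [E]
  m44 ⊆ 1-1100,10-1-0,10110-
  m45 ⊆ -01101,101-01,10110-
  m46 ⊆ -0-110,10-1-0
  m53 ⊆ -10101 [E]
  m54 ⊆ 1-0110 [E]
  m58 ⊆ -1101- [E]
  m59 ⊆ -1101- [E]
  m60 ⊆ 1-1100 [E]
E = {-0-110, -0011-, -10101, -1101-, 0--101, 0-01-1, 1-0110, 1-1100, 10-1-0, 100-10, 101-01}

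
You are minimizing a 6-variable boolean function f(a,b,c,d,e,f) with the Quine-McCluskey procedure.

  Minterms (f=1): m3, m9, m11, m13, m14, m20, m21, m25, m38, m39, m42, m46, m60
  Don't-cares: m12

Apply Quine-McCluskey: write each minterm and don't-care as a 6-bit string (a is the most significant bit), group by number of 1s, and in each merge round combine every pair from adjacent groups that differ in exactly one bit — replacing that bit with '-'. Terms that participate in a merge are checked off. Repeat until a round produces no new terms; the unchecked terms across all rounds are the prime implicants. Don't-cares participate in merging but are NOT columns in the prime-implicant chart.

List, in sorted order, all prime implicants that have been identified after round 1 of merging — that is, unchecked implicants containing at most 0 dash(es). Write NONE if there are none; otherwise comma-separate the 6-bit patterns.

[col 0] 000011*, 001001*, 001011*, 001100*, 001101*, 001110*, 010100*, 010101*, 011001*, 100110*, 100111*, 101010*, 101110*, 111100
[col 1] -01110, 0-1001, 00-011, 001-01, 0010-1, 0011-0, 00110-, 01010-, 10-110, 10011-, 101-10
Prime implicants: -01110, 0-1001, 00-011, 001-01, 0010-1, 0011-0, 00110-, 01010-, 10-110, 10011-, 101-10, 111100

111100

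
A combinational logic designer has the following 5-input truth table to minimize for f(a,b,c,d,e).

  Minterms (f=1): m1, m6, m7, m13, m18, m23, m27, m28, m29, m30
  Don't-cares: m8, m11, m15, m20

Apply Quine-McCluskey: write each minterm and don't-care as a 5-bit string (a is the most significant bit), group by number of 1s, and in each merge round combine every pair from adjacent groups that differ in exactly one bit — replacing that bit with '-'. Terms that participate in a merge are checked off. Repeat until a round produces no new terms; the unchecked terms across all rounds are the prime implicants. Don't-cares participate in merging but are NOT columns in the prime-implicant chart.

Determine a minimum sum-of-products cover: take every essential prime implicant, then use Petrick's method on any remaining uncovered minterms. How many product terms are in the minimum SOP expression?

[col 0] 00001, 00110*, 00111*, 01000, 01011*, 01101*, 01111*, 10010, 10100*, 10111*, 11011*, 11100*, 11101*, 11110*
[col 1] -0111, -1011, -1101, 0-111, 0011-, 01-11, 011-1, 1-100, 111-0, 1110-
Prime implicants: -0111, -1011, -1101, 0-111, 00001, 0011-, 01-11, 01000, 011-1, 1-100, 10010, 111-0, 1110-
PI chart (minterm → PIs covering it):
  1 | 00001  (sole → essential)
  6 | 0011-  (sole → essential)
  7 | -0111,0-111,0011-
  13 | -1101,011-1
  18 | 10010  (sole → essential)
  23 | -0111  (sole → essential)
  27 | -1011  (sole → essential)
  28 | 1-100,111-0,1110-
  29 | -1101,1110-
  30 | 111-0  (sole → essential)
Essential prime implicants: -0111, -1011, 00001, 0011-, 10010, 111-0
Petrick residual → -1101
Minimum SOP uses 7 PIs: b'cde + bc'de + bcd'e + a'b'c'd'e + a'b'cd + ab'c'de' + abce'

7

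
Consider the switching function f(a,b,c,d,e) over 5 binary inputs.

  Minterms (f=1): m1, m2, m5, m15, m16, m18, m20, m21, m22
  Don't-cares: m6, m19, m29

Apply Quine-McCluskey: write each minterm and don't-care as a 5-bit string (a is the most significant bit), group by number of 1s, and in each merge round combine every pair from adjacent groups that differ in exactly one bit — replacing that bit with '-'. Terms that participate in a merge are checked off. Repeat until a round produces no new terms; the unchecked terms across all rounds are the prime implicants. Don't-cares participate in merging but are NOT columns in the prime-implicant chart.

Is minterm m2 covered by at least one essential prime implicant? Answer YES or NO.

YES

[col 0] 00001*, 00010*, 00101*, 00110*, 01111, 10000*, 10010*, 10011*, 10100*, 10101*, 10110*, 11101*
[col 1] -0010*, -0101, -0110*, 00-01, 00-10*, 1-101, 10-00*, 10-10*, 100-0*, 1001-, 101-0*, 1010-
[col 2] -0-10, 10--0
Prime implicants: -0-10, -0101, 00-01, 01111, 1-101, 10--0, 1001-, 1010-
PI chart (minterm → PIs covering it):
  1 | 00-01  (sole → essential)
  2 | -0-10  (sole → essential)
  5 | -0101,00-01
  15 | 01111  (sole → essential)
  16 | 10--0  (sole → essential)
  18 | -0-10,10--0,1001-
  20 | 10--0,1010-
  21 | -0101,1-101,1010-
  22 | -0-10,10--0
Essential prime implicants: -0-10, 00-01, 01111, 10--0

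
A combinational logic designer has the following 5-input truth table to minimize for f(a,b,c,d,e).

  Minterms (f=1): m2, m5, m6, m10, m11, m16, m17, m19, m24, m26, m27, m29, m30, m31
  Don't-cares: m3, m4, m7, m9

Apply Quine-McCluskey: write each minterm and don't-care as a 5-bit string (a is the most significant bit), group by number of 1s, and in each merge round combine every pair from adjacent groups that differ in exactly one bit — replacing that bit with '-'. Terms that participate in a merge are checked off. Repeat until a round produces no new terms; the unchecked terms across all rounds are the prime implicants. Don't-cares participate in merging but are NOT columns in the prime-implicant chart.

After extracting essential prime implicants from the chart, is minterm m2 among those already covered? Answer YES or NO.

NO

size-2^0 implicants → 00010(✓)  00011(✓)  00100(✓)  00101(✓)  00110(✓)  00111(✓)  01001(✓)  01010(✓)  01011(✓)  10000(✓)  10001(✓)  10011(✓)  11000(✓)  11010(✓)  11011(✓)  11101(✓)  11110(✓)  11111(✓)
size-2^1 implicants → -0011(✓)  -1010(✓)  -1011(✓)  0-010(✓)  0-011(✓)  00-10(✓)  00-11(✓)  0001-(✓)  001-0(✓)  001-1(✓)  0010-(✓)  0011-(✓)  010-1  0101-(✓)  1-000  1-011(✓)  100-1  1000-  11-10(✓)  11-11(✓)  110-0  1101-(✓)  111-1  1111-(✓)
size-2^2 implicants → --011  -101-  0-01-  00-1-  001--  11-1-
Unchecked terms (primes): --011, -101-, 0-01-, 00-1-, 001--, 010-1, 1-000, 100-1, 1000-, 11-1-, 110-0, 111-1
Minterm coverage:
  m2 ⊆ 0-01-,00-1-
  m5 ⊆ 001-- [E]
  m6 ⊆ 00-1-,001--
  m10 ⊆ -101-,0-01-
  m11 ⊆ --011,-101-,0-01-,010-1
  m16 ⊆ 1-000,1000-
  m17 ⊆ 100-1,1000-
  m19 ⊆ --011,100-1
  m24 ⊆ 1-000,110-0
  m26 ⊆ -101-,11-1-,110-0
  m27 ⊆ --011,-101-,11-1-
  m29 ⊆ 111-1 [E]
  m30 ⊆ 11-1- [E]
  m31 ⊆ 11-1-,111-1
E = {001--, 11-1-, 111-1}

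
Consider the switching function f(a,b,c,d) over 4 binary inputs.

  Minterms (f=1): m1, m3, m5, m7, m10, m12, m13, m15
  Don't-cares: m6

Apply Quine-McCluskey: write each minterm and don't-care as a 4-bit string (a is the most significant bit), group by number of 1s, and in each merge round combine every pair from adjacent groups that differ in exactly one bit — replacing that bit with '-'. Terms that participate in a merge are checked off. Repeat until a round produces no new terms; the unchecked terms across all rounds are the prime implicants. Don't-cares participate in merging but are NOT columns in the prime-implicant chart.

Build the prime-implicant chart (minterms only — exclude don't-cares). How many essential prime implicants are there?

4

[col 0] 0001*, 0011*, 0101*, 0110*, 0111*, 1010, 1100*, 1101*, 1111*
[col 1] -101*, -111*, 0-01*, 0-11*, 00-1*, 01-1*, 011-, 11-1*, 110-
[col 2] -1-1, 0--1
Prime implicants: -1-1, 0--1, 011-, 1010, 110-
PI chart (minterm → PIs covering it):
  1 | 0--1  (sole → essential)
  3 | 0--1  (sole → essential)
  5 | -1-1,0--1
  7 | -1-1,0--1,011-
  10 | 1010  (sole → essential)
  12 | 110-  (sole → essential)
  13 | -1-1,110-
  15 | -1-1  (sole → essential)
Essential prime implicants: -1-1, 0--1, 1010, 110-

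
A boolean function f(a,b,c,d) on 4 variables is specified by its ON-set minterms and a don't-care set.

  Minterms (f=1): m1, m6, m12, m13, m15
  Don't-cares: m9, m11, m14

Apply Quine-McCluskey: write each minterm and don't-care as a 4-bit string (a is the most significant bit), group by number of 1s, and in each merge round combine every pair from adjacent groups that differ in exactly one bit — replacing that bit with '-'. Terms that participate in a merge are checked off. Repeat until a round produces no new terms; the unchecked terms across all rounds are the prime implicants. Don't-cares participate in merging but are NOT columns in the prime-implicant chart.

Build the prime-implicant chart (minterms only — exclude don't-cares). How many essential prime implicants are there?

Round 0: 0001✓ 0110✓ 1001✓ 1011✓ 1100✓ 1101✓ 1110✓ 1111✓
Round 1: -001 -110 1-01✓ 1-11✓ 10-1✓ 11-0✓ 11-1✓ 110-✓ 111-✓
Round 2: 1--1 11--
PIs = {-001, -110, 1--1, 11--}
Coverage chart:
  m1: -001 ←essential
  m6: -110 ←essential
  m12: 11-- ←essential
  m13: 1--1,11--
  m15: 1--1,11--
Essential: -001, -110, 11--

3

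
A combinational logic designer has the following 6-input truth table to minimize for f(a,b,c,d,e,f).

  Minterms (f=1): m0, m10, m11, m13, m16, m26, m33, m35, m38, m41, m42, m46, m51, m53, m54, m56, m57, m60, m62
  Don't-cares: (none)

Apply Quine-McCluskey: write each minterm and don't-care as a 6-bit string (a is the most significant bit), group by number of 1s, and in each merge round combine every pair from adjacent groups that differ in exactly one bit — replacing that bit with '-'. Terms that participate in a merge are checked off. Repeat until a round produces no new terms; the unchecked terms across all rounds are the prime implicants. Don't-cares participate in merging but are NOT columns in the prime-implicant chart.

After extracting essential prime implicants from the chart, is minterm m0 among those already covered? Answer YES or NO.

[col 0] 000000*, 001010*, 001011*, 001101, 010000*, 011010*, 100001*, 100011*, 100110*, 101001*, 101010*, 101110*, 110011*, 110101, 110110*, 111000*, 111001*, 111100*, 111110*
[col 1] -01010, 0-0000, 0-1010, 00101-, 1-0011, 1-0110*, 1-1001, 1-1110*, 10-001, 10-110*, 1000-1, 101-10, 11-110*, 111-00, 11100-, 1111-0
[col 2] 1--110
Prime implicants: -01010, 0-0000, 0-1010, 00101-, 001101, 1--110, 1-0011, 1-1001, 10-001, 1000-1, 101-10, 110101, 111-00, 11100-, 1111-0
PI chart (minterm → PIs covering it):
  0 | 0-0000  (sole → essential)
  10 | -01010,0-1010,00101-
  11 | 00101-  (sole → essential)
  13 | 001101  (sole → essential)
  16 | 0-0000  (sole → essential)
  26 | 0-1010  (sole → essential)
  33 | 10-001,1000-1
  35 | 1-0011,1000-1
  38 | 1--110  (sole → essential)
  41 | 1-1001,10-001
  42 | -01010,101-10
  46 | 1--110,101-10
  51 | 1-0011  (sole → essential)
  53 | 110101  (sole → essential)
  54 | 1--110  (sole → essential)
  56 | 111-00,11100-
  57 | 1-1001,11100-
  60 | 111-00,1111-0
  62 | 1--110,1111-0
Essential prime implicants: 0-0000, 0-1010, 00101-, 001101, 1--110, 1-0011, 110101

YES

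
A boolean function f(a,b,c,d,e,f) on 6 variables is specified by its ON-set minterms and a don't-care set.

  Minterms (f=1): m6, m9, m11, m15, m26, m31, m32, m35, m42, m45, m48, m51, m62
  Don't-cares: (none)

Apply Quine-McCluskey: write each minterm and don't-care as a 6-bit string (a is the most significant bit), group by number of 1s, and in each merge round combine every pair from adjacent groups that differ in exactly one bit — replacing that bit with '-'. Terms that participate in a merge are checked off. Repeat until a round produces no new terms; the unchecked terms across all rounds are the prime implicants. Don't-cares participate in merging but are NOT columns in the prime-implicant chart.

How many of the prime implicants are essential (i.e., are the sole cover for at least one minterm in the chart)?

Round 0: 000110 001001✓ 001011✓ 001111✓ 011010 011111✓ 100000✓ 100011✓ 101010 101101 110000✓ 110011✓ 111110
Round 1: 0-1111 001-11 0010-1 1-0000 1-0011
PIs = {0-1111, 000110, 001-11, 0010-1, 011010, 1-0000, 1-0011, 101010, 101101, 111110}
Coverage chart:
  m6: 000110 ←essential
  m9: 0010-1 ←essential
  m11: 001-11,0010-1
  m15: 0-1111,001-11
  m26: 011010 ←essential
  m31: 0-1111 ←essential
  m32: 1-0000 ←essential
  m35: 1-0011 ←essential
  m42: 101010 ←essential
  m45: 101101 ←essential
  m48: 1-0000 ←essential
  m51: 1-0011 ←essential
  m62: 111110 ←essential
Essential: 0-1111, 000110, 0010-1, 011010, 1-0000, 1-0011, 101010, 101101, 111110

9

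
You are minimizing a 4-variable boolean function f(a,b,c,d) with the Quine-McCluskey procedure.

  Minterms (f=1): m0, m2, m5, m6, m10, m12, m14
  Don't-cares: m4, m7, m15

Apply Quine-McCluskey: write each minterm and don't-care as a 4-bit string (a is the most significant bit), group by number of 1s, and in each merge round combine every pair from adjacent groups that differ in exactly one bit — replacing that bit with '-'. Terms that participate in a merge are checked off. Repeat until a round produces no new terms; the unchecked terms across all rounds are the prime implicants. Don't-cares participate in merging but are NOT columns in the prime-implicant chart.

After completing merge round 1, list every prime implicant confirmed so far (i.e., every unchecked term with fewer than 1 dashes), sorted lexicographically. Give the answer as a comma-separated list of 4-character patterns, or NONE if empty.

size-2^0 implicants → 0000(✓)  0010(✓)  0100(✓)  0101(✓)  0110(✓)  0111(✓)  1010(✓)  1100(✓)  1110(✓)  1111(✓)
size-2^1 implicants → -010(✓)  -100(✓)  -110(✓)  -111(✓)  0-00(✓)  0-10(✓)  00-0(✓)  01-0(✓)  01-1(✓)  010-(✓)  011-(✓)  1-10(✓)  11-0(✓)  111-(✓)
size-2^2 implicants → --10  -1-0  -11-  0--0  01--
Unchecked terms (primes): --10, -1-0, -11-, 0--0, 01--

NONE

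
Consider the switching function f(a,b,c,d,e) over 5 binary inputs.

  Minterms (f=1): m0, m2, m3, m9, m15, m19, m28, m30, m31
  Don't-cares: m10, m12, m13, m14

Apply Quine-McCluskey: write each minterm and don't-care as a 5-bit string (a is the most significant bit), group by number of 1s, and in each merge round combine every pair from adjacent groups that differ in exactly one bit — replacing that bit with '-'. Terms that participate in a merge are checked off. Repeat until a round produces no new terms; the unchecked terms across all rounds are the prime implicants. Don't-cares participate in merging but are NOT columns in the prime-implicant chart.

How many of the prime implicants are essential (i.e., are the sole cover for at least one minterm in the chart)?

5

Round 0: 00000✓ 00010✓ 00011✓ 01001✓ 01010✓ 01100✓ 01101✓ 01110✓ 01111✓ 10011✓ 11100✓ 11110✓ 11111✓
Round 1: -0011 -1100✓ -1110✓ -1111✓ 0-010 000-0 0001- 01-01 01-10 011-0✓ 011-1✓ 0110-✓ 0111-✓ 111-0✓ 1111-✓
Round 2: -11-0 -111- 011--
PIs = {-0011, -11-0, -111-, 0-010, 000-0, 0001-, 01-01, 01-10, 011--}
Coverage chart:
  m0: 000-0 ←essential
  m2: 0-010,000-0,0001-
  m3: -0011,0001-
  m9: 01-01 ←essential
  m15: -111-,011--
  m19: -0011 ←essential
  m28: -11-0 ←essential
  m30: -11-0,-111-
  m31: -111- ←essential
Essential: -0011, -11-0, -111-, 000-0, 01-01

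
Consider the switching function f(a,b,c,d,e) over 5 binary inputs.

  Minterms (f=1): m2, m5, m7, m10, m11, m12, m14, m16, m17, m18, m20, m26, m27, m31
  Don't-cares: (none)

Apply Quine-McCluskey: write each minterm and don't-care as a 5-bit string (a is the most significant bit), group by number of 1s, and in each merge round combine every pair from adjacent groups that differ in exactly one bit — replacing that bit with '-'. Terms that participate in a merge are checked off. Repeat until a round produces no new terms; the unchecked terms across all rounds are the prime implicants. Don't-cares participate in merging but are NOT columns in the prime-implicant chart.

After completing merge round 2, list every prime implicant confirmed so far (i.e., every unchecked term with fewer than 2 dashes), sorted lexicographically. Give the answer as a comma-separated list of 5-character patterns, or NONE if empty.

001-1, 01-10, 011-0, 10-00, 100-0, 1000-, 11-11

size-2^0 implicants → 00010(✓)  00101(✓)  00111(✓)  01010(✓)  01011(✓)  01100(✓)  01110(✓)  10000(✓)  10001(✓)  10010(✓)  10100(✓)  11010(✓)  11011(✓)  11111(✓)
size-2^1 implicants → -0010(✓)  -1010(✓)  -1011(✓)  0-010(✓)  001-1  01-10  0101-(✓)  011-0  1-010(✓)  10-00  100-0  1000-  11-11  1101-(✓)
size-2^2 implicants → --010  -101-
Unchecked terms (primes): --010, -101-, 001-1, 01-10, 011-0, 10-00, 100-0, 1000-, 11-11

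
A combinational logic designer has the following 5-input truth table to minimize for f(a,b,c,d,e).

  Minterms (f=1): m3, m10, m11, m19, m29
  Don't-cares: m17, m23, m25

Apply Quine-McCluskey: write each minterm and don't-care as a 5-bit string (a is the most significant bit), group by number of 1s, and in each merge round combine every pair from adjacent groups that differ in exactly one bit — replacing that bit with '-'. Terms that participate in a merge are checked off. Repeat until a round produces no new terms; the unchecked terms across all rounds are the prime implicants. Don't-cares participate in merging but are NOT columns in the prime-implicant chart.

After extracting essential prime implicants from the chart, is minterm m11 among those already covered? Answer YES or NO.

[col 0] 00011*, 01010*, 01011*, 10001*, 10011*, 10111*, 11001*, 11101*
[col 1] -0011, 0-011, 0101-, 1-001, 10-11, 100-1, 11-01
Prime implicants: -0011, 0-011, 0101-, 1-001, 10-11, 100-1, 11-01
PI chart (minterm → PIs covering it):
  3 | -0011,0-011
  10 | 0101-  (sole → essential)
  11 | 0-011,0101-
  19 | -0011,10-11,100-1
  29 | 11-01  (sole → essential)
Essential prime implicants: 0101-, 11-01

YES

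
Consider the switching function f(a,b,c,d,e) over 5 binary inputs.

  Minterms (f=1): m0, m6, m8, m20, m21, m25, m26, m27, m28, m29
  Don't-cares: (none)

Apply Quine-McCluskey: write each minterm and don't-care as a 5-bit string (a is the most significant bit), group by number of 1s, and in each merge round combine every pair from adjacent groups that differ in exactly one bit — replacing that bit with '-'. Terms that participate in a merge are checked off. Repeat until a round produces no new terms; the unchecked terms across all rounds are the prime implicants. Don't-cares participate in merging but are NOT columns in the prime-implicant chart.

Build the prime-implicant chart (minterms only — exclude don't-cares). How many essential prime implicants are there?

size-2^0 implicants → 00000(✓)  00110  01000(✓)  10100(✓)  10101(✓)  11001(✓)  11010(✓)  11011(✓)  11100(✓)  11101(✓)
size-2^1 implicants → 0-000  1-100(✓)  1-101(✓)  1010-(✓)  11-01  110-1  1101-  1110-(✓)
size-2^2 implicants → 1-10-
Unchecked terms (primes): 0-000, 00110, 1-10-, 11-01, 110-1, 1101-
Minterm coverage:
  m0 ⊆ 0-000 [E]
  m6 ⊆ 00110 [E]
  m8 ⊆ 0-000 [E]
  m20 ⊆ 1-10- [E]
  m21 ⊆ 1-10- [E]
  m25 ⊆ 11-01,110-1
  m26 ⊆ 1101- [E]
  m27 ⊆ 110-1,1101-
  m28 ⊆ 1-10- [E]
  m29 ⊆ 1-10-,11-01
E = {0-000, 00110, 1-10-, 1101-}

4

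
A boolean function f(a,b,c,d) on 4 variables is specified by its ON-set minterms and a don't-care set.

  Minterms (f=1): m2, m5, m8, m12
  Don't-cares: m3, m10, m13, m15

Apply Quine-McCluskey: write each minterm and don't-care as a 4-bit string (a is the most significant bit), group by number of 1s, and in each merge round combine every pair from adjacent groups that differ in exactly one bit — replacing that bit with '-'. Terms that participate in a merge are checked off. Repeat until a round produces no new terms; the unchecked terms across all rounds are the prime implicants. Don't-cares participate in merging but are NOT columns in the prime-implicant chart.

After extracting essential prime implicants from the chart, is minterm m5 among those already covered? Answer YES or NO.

Round 0: 0010✓ 0011✓ 0101✓ 1000✓ 1010✓ 1100✓ 1101✓ 1111✓
Round 1: -010 -101 001- 1-00 10-0 11-1 110-
PIs = {-010, -101, 001-, 1-00, 10-0, 11-1, 110-}
Coverage chart:
  m2: -010,001-
  m5: -101 ←essential
  m8: 1-00,10-0
  m12: 1-00,110-
Essential: -101

YES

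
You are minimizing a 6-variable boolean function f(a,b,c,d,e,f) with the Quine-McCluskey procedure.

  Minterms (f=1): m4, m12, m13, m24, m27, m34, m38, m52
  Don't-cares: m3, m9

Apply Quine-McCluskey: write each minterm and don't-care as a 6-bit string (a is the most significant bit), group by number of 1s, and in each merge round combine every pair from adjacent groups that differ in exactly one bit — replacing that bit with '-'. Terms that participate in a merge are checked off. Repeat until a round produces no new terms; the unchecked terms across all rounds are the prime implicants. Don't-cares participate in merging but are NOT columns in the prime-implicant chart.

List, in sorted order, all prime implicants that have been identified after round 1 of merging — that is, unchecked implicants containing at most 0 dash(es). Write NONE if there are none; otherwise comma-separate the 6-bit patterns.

000011, 011000, 011011, 110100

size-2^0 implicants → 000011  000100(✓)  001001(✓)  001100(✓)  001101(✓)  011000  011011  100010(✓)  100110(✓)  110100
size-2^1 implicants → 00-100  001-01  00110-  100-10
Unchecked terms (primes): 00-100, 000011, 001-01, 00110-, 011000, 011011, 100-10, 110100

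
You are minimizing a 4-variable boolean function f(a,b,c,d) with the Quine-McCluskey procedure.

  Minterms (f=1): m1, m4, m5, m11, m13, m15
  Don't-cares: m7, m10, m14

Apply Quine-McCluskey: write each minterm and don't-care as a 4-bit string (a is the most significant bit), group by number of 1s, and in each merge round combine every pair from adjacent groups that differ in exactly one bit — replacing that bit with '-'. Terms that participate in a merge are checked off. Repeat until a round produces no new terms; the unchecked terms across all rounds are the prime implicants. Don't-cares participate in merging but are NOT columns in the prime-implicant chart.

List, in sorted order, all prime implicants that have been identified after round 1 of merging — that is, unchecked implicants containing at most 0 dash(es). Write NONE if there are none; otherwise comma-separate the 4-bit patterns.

size-2^0 implicants → 0001(✓)  0100(✓)  0101(✓)  0111(✓)  1010(✓)  1011(✓)  1101(✓)  1110(✓)  1111(✓)
size-2^1 implicants → -101(✓)  -111(✓)  0-01  01-1(✓)  010-  1-10(✓)  1-11(✓)  101-(✓)  11-1(✓)  111-(✓)
size-2^2 implicants → -1-1  1-1-
Unchecked terms (primes): -1-1, 0-01, 010-, 1-1-

NONE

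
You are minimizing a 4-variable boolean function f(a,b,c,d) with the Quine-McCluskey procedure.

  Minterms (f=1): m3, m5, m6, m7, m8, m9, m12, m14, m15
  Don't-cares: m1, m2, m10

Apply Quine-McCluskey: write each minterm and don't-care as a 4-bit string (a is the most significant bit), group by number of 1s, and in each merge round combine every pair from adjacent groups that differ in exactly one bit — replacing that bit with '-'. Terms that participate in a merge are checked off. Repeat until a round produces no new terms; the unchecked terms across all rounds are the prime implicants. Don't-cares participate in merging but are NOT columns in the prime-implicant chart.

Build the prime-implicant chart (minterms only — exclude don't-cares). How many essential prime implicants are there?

size-2^0 implicants → 0001(✓)  0010(✓)  0011(✓)  0101(✓)  0110(✓)  0111(✓)  1000(✓)  1001(✓)  1010(✓)  1100(✓)  1110(✓)  1111(✓)
size-2^1 implicants → -001  -010(✓)  -110(✓)  -111(✓)  0-01(✓)  0-10(✓)  0-11(✓)  00-1(✓)  001-(✓)  01-1(✓)  011-(✓)  1-00(✓)  1-10(✓)  10-0(✓)  100-  11-0(✓)  111-(✓)
size-2^2 implicants → --10  -11-  0--1  0-1-  1--0
Unchecked terms (primes): --10, -001, -11-, 0--1, 0-1-, 1--0, 100-
Minterm coverage:
  m3 ⊆ 0--1,0-1-
  m5 ⊆ 0--1 [E]
  m6 ⊆ --10,-11-,0-1-
  m7 ⊆ -11-,0--1,0-1-
  m8 ⊆ 1--0,100-
  m9 ⊆ -001,100-
  m12 ⊆ 1--0 [E]
  m14 ⊆ --10,-11-,1--0
  m15 ⊆ -11- [E]
E = {-11-, 0--1, 1--0}

3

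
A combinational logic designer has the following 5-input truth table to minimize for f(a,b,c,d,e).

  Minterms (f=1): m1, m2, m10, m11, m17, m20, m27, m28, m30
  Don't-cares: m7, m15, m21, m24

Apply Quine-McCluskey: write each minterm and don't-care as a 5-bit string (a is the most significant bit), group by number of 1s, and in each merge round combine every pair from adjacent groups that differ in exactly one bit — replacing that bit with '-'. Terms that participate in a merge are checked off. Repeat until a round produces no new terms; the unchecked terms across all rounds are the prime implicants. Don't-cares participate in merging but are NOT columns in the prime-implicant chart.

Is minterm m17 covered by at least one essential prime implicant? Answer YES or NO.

YES

size-2^0 implicants → 00001(✓)  00010(✓)  00111(✓)  01010(✓)  01011(✓)  01111(✓)  10001(✓)  10100(✓)  10101(✓)  11000(✓)  11011(✓)  11100(✓)  11110(✓)
size-2^1 implicants → -0001  -1011  0-010  0-111  01-11  0101-  1-100  10-01  1010-  11-00  111-0
Unchecked terms (primes): -0001, -1011, 0-010, 0-111, 01-11, 0101-, 1-100, 10-01, 1010-, 11-00, 111-0
Minterm coverage:
  m1 ⊆ -0001 [E]
  m2 ⊆ 0-010 [E]
  m10 ⊆ 0-010,0101-
  m11 ⊆ -1011,01-11,0101-
  m17 ⊆ -0001,10-01
  m20 ⊆ 1-100,1010-
  m27 ⊆ -1011 [E]
  m28 ⊆ 1-100,11-00,111-0
  m30 ⊆ 111-0 [E]
E = {-0001, -1011, 0-010, 111-0}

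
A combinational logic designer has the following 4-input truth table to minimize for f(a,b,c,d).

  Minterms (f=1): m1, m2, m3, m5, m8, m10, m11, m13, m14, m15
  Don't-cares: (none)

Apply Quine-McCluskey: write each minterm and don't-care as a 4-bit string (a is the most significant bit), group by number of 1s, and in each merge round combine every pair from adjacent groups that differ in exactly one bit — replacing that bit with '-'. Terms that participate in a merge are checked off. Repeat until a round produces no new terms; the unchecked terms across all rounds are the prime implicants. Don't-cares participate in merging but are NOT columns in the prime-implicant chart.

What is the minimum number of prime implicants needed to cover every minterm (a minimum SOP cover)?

Round 0: 0001✓ 0010✓ 0011✓ 0101✓ 1000✓ 1010✓ 1011✓ 1101✓ 1110✓ 1111✓
Round 1: -010✓ -011✓ -101 0-01 00-1 001-✓ 1-10✓ 1-11✓ 10-0 101-✓ 11-1 111-✓
Round 2: -01- 1-1-
PIs = {-01-, -101, 0-01, 00-1, 1-1-, 10-0, 11-1}
Coverage chart:
  m1: 0-01,00-1
  m2: -01- ←essential
  m3: -01-,00-1
  m5: -101,0-01
  m8: 10-0 ←essential
  m10: -01-,1-1-,10-0
  m11: -01-,1-1-
  m13: -101,11-1
  m14: 1-1- ←essential
  m15: 1-1-,11-1
Essential: -01-, 1-1-, 10-0
Petrick residual → -101, 0-01
Min cover (5 terms): b'c + bc'd + a'c'd + ac + ab'd'

5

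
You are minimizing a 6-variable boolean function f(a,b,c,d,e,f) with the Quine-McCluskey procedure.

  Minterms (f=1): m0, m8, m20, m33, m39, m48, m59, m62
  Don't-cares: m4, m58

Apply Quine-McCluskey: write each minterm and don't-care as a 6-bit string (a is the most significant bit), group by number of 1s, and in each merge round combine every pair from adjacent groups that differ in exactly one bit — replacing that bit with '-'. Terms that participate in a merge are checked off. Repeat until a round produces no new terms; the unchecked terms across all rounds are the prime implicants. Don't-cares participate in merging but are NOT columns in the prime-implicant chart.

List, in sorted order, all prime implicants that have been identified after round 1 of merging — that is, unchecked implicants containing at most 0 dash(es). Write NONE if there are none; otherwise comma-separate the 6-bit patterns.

100001, 100111, 110000

[col 0] 000000*, 000100*, 001000*, 010100*, 100001, 100111, 110000, 111010*, 111011*, 111110*
[col 1] 0-0100, 00-000, 000-00, 111-10, 11101-
Prime implicants: 0-0100, 00-000, 000-00, 100001, 100111, 110000, 111-10, 11101-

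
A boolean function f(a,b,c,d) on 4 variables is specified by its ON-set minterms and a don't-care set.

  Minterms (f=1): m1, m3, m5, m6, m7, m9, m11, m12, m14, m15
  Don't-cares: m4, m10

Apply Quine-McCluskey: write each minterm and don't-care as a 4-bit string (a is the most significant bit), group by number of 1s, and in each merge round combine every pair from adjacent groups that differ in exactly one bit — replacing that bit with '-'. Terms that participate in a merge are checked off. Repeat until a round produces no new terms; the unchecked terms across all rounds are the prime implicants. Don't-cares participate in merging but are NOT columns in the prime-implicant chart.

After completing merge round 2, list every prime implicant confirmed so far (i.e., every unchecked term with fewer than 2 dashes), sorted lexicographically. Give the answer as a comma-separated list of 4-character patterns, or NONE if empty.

NONE

size-2^0 implicants → 0001(✓)  0011(✓)  0100(✓)  0101(✓)  0110(✓)  0111(✓)  1001(✓)  1010(✓)  1011(✓)  1100(✓)  1110(✓)  1111(✓)
size-2^1 implicants → -001(✓)  -011(✓)  -100(✓)  -110(✓)  -111(✓)  0-01(✓)  0-11(✓)  00-1(✓)  01-0(✓)  01-1(✓)  010-(✓)  011-(✓)  1-10(✓)  1-11(✓)  10-1(✓)  101-(✓)  11-0(✓)  111-(✓)
size-2^2 implicants → --11  -0-1  -1-0  -11-  0--1  01--  1-1-
Unchecked terms (primes): --11, -0-1, -1-0, -11-, 0--1, 01--, 1-1-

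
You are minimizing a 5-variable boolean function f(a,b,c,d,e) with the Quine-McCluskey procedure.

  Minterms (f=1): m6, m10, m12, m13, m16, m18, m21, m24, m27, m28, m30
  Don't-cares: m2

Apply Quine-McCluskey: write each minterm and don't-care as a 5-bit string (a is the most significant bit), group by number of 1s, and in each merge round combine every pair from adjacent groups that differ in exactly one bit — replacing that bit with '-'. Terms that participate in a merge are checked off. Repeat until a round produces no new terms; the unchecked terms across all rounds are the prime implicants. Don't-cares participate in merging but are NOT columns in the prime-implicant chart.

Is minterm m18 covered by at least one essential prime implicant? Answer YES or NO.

NO

size-2^0 implicants → 00010(✓)  00110(✓)  01010(✓)  01100(✓)  01101(✓)  10000(✓)  10010(✓)  10101  11000(✓)  11011  11100(✓)  11110(✓)
size-2^1 implicants → -0010  -1100  0-010  00-10  0110-  1-000  100-0  11-00  111-0
Unchecked terms (primes): -0010, -1100, 0-010, 00-10, 0110-, 1-000, 100-0, 10101, 11-00, 11011, 111-0
Minterm coverage:
  m6 ⊆ 00-10 [E]
  m10 ⊆ 0-010 [E]
  m12 ⊆ -1100,0110-
  m13 ⊆ 0110- [E]
  m16 ⊆ 1-000,100-0
  m18 ⊆ -0010,100-0
  m21 ⊆ 10101 [E]
  m24 ⊆ 1-000,11-00
  m27 ⊆ 11011 [E]
  m28 ⊆ -1100,11-00,111-0
  m30 ⊆ 111-0 [E]
E = {0-010, 00-10, 0110-, 10101, 11011, 111-0}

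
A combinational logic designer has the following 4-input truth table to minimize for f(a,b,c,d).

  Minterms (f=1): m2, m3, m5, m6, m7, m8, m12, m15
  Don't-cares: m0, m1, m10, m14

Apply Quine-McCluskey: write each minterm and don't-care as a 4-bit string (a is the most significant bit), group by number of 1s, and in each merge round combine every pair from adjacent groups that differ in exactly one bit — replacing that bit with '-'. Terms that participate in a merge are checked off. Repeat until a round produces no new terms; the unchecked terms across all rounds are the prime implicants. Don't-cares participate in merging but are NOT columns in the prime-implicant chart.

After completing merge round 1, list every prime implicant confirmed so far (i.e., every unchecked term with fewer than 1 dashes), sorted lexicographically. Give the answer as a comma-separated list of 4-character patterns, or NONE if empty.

Round 0: 0000✓ 0001✓ 0010✓ 0011✓ 0101✓ 0110✓ 0111✓ 1000✓ 1010✓ 1100✓ 1110✓ 1111✓
Round 1: -000✓ -010✓ -110✓ -111✓ 0-01✓ 0-10✓ 0-11✓ 00-0✓ 00-1✓ 000-✓ 001-✓ 01-1✓ 011-✓ 1-00✓ 1-10✓ 10-0✓ 11-0✓ 111-✓
Round 2: --10 -0-0 -11- 0--1 0-1- 00-- 1--0
PIs = {--10, -0-0, -11-, 0--1, 0-1-, 00--, 1--0}

NONE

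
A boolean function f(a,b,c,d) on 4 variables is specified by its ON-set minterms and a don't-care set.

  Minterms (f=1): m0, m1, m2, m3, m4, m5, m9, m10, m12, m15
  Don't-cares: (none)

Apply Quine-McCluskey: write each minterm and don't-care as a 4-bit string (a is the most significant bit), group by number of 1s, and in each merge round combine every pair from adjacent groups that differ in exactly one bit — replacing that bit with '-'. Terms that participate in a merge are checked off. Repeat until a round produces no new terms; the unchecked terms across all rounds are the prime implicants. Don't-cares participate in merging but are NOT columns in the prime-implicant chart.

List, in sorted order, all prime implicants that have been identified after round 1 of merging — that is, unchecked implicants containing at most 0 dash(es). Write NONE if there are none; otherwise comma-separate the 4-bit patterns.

[col 0] 0000*, 0001*, 0010*, 0011*, 0100*, 0101*, 1001*, 1010*, 1100*, 1111
[col 1] -001, -010, -100, 0-00*, 0-01*, 00-0*, 00-1*, 000-*, 001-*, 010-*
[col 2] 0-0-, 00--
Prime implicants: -001, -010, -100, 0-0-, 00--, 1111

1111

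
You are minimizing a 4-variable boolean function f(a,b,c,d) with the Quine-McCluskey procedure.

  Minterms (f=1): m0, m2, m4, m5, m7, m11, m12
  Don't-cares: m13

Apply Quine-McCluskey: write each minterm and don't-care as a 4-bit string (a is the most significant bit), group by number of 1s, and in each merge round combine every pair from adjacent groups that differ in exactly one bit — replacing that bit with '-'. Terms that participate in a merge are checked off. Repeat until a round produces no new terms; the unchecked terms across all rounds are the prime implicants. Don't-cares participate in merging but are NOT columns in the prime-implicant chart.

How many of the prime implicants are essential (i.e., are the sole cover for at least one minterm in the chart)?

4

[col 0] 0000*, 0010*, 0100*, 0101*, 0111*, 1011, 1100*, 1101*
[col 1] -100*, -101*, 0-00, 00-0, 01-1, 010-*, 110-*
[col 2] -10-
Prime implicants: -10-, 0-00, 00-0, 01-1, 1011
PI chart (minterm → PIs covering it):
  0 | 0-00,00-0
  2 | 00-0  (sole → essential)
  4 | -10-,0-00
  5 | -10-,01-1
  7 | 01-1  (sole → essential)
  11 | 1011  (sole → essential)
  12 | -10-  (sole → essential)
Essential prime implicants: -10-, 00-0, 01-1, 1011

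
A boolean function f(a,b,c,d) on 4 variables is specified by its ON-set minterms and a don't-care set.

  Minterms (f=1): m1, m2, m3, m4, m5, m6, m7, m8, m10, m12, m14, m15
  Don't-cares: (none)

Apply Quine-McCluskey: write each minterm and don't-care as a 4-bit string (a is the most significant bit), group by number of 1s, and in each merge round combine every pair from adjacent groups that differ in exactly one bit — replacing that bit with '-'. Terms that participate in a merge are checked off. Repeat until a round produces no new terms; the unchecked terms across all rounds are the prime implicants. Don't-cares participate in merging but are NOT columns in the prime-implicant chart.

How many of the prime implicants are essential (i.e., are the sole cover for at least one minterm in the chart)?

size-2^0 implicants → 0001(✓)  0010(✓)  0011(✓)  0100(✓)  0101(✓)  0110(✓)  0111(✓)  1000(✓)  1010(✓)  1100(✓)  1110(✓)  1111(✓)
size-2^1 implicants → -010(✓)  -100(✓)  -110(✓)  -111(✓)  0-01(✓)  0-10(✓)  0-11(✓)  00-1(✓)  001-(✓)  01-0(✓)  01-1(✓)  010-(✓)  011-(✓)  1-00(✓)  1-10(✓)  10-0(✓)  11-0(✓)  111-(✓)
size-2^2 implicants → --10  -1-0  -11-  0--1  0-1-  01--  1--0
Unchecked terms (primes): --10, -1-0, -11-, 0--1, 0-1-, 01--, 1--0
Minterm coverage:
  m1 ⊆ 0--1 [E]
  m2 ⊆ --10,0-1-
  m3 ⊆ 0--1,0-1-
  m4 ⊆ -1-0,01--
  m5 ⊆ 0--1,01--
  m6 ⊆ --10,-1-0,-11-,0-1-,01--
  m7 ⊆ -11-,0--1,0-1-,01--
  m8 ⊆ 1--0 [E]
  m10 ⊆ --10,1--0
  m12 ⊆ -1-0,1--0
  m14 ⊆ --10,-1-0,-11-,1--0
  m15 ⊆ -11- [E]
E = {-11-, 0--1, 1--0}

3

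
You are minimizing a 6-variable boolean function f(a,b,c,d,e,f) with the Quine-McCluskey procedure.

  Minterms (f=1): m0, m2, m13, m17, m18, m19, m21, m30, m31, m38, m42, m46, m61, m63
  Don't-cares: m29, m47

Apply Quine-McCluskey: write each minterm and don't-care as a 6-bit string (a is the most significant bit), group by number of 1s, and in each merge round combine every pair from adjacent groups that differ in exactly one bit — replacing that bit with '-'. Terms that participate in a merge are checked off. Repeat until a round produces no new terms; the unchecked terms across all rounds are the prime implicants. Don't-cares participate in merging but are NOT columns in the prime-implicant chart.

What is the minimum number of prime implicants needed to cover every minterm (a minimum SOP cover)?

Round 0: 000000✓ 000010✓ 001101✓ 010001✓ 010010✓ 010011✓ 010101✓ 011101✓ 011110✓ 011111✓ 100110✓ 101010✓ 101110✓ 101111✓ 111101✓ 111111✓
Round 1: -11101✓ -11111✓ 0-0010 0-1101 0000-0 01-101 010-01 0100-1 01001- 0111-1✓ 01111- 1-1111 10-110 101-10 10111- 1111-1✓
Round 2: -111-1
PIs = {-111-1, 0-0010, 0-1101, 0000-0, 01-101, 010-01, 0100-1, 01001-, 01111-, 1-1111, 10-110, 101-10, 10111-}
Coverage chart:
  m0: 0000-0 ←essential
  m2: 0-0010,0000-0
  m13: 0-1101 ←essential
  m17: 010-01,0100-1
  m18: 0-0010,01001-
  m19: 0100-1,01001-
  m21: 01-101,010-01
  m30: 01111- ←essential
  m31: -111-1,01111-
  m38: 10-110 ←essential
  m42: 101-10 ←essential
  m46: 10-110,101-10,10111-
  m61: -111-1 ←essential
  m63: -111-1,1-1111
Essential: -111-1, 0-1101, 0000-0, 01111-, 10-110, 101-10
Petrick residual → 010-01, 01001-
Min cover (8 terms): bcdf + a'cde'f + a'b'c'd'f' + a'bc'e'f + a'bc'd'e + a'bcde + ab'def' + ab'cef'

8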